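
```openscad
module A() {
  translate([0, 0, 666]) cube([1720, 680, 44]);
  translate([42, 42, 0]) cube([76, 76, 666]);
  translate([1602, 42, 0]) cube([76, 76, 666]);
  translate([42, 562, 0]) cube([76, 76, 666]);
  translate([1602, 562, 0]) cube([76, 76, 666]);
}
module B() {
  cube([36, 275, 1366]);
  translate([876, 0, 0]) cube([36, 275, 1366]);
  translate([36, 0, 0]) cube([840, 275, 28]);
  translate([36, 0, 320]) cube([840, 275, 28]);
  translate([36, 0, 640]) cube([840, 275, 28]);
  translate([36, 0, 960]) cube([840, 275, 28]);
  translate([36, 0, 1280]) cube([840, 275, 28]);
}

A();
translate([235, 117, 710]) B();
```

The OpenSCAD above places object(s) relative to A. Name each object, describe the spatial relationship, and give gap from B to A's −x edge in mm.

A is a table. B is a bookshelf. The bookshelf is on top of the table. The gap from the bookshelf to the table's −x edge is 235 mm.

The bookshelf's min-x is at 235; the table's min-x is 0; gap = 235 mm.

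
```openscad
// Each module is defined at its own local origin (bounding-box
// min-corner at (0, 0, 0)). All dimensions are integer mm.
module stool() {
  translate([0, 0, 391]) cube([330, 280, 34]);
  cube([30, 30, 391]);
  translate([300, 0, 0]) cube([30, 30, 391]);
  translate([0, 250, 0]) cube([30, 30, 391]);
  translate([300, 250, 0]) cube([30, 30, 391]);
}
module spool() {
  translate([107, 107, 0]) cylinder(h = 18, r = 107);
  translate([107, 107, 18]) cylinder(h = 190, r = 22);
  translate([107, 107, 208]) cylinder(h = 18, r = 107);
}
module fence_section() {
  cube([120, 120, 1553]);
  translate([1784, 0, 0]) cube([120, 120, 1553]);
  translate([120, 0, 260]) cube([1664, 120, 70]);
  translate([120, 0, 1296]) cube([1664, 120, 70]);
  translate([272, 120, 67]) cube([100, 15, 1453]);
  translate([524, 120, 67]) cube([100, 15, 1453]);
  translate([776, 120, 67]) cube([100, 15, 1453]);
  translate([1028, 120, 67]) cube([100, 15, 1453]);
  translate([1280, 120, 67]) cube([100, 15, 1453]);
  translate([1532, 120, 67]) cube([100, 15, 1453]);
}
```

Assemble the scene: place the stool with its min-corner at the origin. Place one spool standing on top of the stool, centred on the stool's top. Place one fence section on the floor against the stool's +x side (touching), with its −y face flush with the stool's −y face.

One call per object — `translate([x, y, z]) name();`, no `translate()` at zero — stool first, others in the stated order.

stool();
translate([58, 33, 425]) spool();
translate([330, 0, 0]) fence_section();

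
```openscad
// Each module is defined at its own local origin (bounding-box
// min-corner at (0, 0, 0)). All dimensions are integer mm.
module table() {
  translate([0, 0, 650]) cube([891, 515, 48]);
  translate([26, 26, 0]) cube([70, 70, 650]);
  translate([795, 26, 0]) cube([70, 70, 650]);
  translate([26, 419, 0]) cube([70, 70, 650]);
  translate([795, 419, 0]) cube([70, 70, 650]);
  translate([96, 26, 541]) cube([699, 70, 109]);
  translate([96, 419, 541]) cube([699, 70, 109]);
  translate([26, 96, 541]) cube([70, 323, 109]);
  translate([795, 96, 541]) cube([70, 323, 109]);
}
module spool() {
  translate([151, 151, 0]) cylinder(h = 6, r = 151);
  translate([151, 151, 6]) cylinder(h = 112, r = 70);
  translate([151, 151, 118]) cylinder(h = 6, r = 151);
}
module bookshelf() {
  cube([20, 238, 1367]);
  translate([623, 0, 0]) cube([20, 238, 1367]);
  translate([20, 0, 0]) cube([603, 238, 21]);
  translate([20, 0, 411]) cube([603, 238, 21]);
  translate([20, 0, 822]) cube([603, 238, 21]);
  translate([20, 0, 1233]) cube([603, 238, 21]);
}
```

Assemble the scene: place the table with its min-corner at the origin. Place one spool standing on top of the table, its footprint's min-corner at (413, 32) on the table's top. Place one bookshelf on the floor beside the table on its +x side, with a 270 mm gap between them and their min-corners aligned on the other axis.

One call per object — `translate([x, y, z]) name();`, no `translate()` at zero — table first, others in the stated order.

table();
translate([413, 32, 698]) spool();
translate([1161, 0, 0]) bookshelf();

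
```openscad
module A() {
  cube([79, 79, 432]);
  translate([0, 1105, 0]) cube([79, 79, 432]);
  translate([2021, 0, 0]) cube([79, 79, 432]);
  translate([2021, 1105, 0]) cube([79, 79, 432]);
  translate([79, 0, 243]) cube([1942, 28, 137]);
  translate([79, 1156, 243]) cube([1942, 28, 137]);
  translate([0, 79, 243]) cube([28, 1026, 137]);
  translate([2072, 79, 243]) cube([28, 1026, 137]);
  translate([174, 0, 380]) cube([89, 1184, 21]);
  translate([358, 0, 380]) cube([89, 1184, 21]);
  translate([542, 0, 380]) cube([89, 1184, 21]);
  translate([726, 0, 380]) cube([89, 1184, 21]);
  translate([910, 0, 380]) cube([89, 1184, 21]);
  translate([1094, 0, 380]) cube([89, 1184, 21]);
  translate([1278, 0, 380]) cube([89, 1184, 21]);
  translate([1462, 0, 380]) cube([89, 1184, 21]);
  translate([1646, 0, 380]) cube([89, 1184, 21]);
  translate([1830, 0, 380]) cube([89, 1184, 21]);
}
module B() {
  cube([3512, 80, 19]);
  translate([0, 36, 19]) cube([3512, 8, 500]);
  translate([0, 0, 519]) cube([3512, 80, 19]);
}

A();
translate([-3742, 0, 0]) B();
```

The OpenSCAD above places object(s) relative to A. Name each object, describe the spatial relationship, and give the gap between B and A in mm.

A is a bed frame. B is an I-beam. The I-beam is on the floor beside the bed frame on its −x side. The gap between the I-beam and the bed frame is 230 mm.

The I-beam's nearest face is 230 mm from the bed frame's −x face.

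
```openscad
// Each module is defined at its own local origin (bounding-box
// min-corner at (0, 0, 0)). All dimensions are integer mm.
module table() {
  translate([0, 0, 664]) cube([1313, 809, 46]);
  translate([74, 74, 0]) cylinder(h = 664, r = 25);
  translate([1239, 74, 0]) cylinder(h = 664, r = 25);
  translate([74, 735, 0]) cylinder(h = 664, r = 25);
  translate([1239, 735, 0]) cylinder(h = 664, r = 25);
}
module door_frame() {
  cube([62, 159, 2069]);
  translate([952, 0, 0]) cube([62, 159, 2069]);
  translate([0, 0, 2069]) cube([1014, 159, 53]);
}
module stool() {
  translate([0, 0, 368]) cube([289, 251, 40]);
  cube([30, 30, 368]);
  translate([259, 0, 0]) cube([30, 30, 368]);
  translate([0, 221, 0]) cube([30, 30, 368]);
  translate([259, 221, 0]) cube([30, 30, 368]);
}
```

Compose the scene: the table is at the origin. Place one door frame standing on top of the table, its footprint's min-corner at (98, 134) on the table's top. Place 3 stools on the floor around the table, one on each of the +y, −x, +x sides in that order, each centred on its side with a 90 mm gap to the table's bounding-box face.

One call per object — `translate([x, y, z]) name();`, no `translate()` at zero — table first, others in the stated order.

table();
translate([98, 134, 710]) door_frame();
translate([512, 899, 0]) stool();
translate([-379, 279, 0]) stool();
translate([1403, 279, 0]) stool();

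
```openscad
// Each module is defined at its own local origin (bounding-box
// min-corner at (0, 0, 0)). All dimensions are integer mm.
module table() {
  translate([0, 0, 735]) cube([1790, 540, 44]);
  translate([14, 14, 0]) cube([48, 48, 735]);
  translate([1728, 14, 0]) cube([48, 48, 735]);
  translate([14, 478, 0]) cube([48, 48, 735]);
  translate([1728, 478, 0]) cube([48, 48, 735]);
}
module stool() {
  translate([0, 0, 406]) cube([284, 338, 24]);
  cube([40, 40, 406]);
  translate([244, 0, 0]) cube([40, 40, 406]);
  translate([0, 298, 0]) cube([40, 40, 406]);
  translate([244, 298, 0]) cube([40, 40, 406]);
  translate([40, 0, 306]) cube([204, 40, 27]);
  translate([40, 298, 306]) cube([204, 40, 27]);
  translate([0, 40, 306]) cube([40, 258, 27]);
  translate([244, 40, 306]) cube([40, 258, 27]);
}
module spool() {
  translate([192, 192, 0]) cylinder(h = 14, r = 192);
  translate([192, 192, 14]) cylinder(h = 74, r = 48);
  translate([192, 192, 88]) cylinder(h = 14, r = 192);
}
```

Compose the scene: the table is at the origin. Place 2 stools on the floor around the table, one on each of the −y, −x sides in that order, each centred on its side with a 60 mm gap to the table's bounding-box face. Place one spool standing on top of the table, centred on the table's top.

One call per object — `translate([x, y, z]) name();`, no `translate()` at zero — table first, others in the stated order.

table();
translate([753, -398, 0]) stool();
translate([-344, 101, 0]) stool();
translate([703, 78, 779]) spool();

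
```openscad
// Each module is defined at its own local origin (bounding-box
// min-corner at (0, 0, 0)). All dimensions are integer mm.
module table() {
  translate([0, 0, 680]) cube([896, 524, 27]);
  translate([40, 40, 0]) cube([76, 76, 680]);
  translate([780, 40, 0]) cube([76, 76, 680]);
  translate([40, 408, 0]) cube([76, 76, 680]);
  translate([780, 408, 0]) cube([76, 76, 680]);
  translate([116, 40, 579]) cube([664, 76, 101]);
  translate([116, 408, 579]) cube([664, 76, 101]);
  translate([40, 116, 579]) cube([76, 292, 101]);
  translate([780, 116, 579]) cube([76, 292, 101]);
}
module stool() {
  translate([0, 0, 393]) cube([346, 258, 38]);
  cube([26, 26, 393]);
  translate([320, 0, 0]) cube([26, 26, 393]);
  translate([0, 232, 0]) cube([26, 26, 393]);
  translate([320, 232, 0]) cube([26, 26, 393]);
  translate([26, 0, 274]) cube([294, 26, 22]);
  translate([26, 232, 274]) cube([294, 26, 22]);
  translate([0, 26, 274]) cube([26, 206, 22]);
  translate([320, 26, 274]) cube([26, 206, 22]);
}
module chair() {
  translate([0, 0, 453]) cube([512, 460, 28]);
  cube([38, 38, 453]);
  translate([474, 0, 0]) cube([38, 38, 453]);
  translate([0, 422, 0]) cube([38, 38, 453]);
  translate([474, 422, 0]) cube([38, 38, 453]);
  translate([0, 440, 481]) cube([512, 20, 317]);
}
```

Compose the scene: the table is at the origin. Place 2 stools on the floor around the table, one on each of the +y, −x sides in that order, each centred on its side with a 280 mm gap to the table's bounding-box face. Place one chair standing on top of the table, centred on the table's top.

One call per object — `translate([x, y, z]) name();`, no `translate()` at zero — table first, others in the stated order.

table();
translate([275, 804, 0]) stool();
translate([-626, 133, 0]) stool();
translate([192, 32, 707]) chair();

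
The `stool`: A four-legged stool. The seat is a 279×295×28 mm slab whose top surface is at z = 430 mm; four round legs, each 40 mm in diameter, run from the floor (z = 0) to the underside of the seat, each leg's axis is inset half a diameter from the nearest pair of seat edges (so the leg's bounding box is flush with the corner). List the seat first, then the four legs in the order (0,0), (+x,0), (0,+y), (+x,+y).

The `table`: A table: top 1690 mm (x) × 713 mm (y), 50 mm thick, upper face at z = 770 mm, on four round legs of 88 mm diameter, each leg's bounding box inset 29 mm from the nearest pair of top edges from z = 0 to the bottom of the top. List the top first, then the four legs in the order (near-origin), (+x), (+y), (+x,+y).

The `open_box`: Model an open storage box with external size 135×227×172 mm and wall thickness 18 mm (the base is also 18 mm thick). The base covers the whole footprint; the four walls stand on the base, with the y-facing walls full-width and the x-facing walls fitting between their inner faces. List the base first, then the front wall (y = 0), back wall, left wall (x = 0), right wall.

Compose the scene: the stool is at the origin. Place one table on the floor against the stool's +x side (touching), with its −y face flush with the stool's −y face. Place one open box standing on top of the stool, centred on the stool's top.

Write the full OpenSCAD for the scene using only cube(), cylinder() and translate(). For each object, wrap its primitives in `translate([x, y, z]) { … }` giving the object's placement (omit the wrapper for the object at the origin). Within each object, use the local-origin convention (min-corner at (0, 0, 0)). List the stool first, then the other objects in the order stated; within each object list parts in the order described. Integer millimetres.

translate([0, 0, 402]) cube([279, 295, 28]);
translate([20, 20, 0]) cylinder(h = 402, r = 20);
translate([259, 20, 0]) cylinder(h = 402, r = 20);
translate([20, 275, 0]) cylinder(h = 402, r = 20);
translate([259, 275, 0]) cylinder(h = 402, r = 20);
translate([279, 0, 0]) {
  translate([0, 0, 720]) cube([1690, 713, 50]);
  translate([73, 73, 0]) cylinder(h = 720, r = 44);
  translate([1617, 73, 0]) cylinder(h = 720, r = 44);
  translate([73, 640, 0]) cylinder(h = 720, r = 44);
  translate([1617, 640, 0]) cylinder(h = 720, r = 44);
}
translate([72, 34, 430]) {
  cube([135, 227, 18]);
  translate([0, 0, 18]) cube([135, 18, 154]);
  translate([0, 209, 18]) cube([135, 18, 154]);
  translate([0, 18, 18]) cube([18, 191, 154]);
  translate([117, 18, 18]) cube([18, 191, 154]);
}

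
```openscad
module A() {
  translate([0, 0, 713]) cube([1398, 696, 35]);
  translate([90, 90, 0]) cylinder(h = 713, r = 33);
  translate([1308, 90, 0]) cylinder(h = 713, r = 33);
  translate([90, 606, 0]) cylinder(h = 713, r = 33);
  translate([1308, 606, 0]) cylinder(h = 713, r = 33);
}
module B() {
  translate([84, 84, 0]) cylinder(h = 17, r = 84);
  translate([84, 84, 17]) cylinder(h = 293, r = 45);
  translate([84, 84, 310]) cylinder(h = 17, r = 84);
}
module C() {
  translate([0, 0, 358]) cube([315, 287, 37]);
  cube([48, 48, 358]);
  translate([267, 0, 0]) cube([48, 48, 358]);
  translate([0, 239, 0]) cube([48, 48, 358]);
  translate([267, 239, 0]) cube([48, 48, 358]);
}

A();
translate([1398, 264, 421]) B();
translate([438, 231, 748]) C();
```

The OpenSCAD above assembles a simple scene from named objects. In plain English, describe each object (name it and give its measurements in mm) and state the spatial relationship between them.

A is a table: top 1398 mm (x) × 696 mm (y), 35 mm thick, upper face at z = 748 mm, on four round legs of 66 mm diameter, each leg's bounding box inset 57 mm from the nearest pair of top edges, running from z = 0 to the bottom of the top.

B is a spool: two coaxial disc flanges of radius 84 mm and thickness 17 mm, joined by a core cylinder of radius 45 mm and height 293 mm. The lower flange rests on z = 0 and the three cylinders share a vertical axis.

C is a four-legged stool. The seat is 315×287 mm, 37 mm thick, top at z = 395 mm. It stands on four square legs, each 48×48 mm in cross-section, from z = 0 to the seat underside, each flush with a corner of the seat.

The spool is beside the table with their tops flush at z = 748. The stool is on top of the table.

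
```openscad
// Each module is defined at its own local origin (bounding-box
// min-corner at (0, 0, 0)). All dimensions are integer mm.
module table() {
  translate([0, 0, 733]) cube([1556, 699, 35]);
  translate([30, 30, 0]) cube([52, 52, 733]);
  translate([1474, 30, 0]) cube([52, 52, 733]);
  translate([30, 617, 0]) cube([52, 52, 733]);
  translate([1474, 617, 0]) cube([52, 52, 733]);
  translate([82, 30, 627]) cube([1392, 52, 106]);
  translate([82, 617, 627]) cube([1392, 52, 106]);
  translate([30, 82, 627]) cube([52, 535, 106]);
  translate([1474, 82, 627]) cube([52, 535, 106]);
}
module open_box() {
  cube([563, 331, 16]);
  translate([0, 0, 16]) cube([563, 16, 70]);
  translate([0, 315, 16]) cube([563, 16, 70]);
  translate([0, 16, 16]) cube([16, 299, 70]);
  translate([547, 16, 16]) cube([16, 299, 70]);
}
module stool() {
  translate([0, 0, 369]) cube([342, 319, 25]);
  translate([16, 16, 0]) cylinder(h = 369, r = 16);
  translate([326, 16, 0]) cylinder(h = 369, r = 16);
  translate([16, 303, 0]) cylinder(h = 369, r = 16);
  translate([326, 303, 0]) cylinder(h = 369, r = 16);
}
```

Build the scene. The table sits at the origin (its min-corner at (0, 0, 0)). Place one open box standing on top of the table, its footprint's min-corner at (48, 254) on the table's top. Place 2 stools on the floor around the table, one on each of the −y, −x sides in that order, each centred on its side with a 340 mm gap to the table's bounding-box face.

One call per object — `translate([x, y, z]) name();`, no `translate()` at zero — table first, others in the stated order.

table();
translate([48, 254, 768]) open_box();
translate([607, -659, 0]) stool();
translate([-682, 190, 0]) stool();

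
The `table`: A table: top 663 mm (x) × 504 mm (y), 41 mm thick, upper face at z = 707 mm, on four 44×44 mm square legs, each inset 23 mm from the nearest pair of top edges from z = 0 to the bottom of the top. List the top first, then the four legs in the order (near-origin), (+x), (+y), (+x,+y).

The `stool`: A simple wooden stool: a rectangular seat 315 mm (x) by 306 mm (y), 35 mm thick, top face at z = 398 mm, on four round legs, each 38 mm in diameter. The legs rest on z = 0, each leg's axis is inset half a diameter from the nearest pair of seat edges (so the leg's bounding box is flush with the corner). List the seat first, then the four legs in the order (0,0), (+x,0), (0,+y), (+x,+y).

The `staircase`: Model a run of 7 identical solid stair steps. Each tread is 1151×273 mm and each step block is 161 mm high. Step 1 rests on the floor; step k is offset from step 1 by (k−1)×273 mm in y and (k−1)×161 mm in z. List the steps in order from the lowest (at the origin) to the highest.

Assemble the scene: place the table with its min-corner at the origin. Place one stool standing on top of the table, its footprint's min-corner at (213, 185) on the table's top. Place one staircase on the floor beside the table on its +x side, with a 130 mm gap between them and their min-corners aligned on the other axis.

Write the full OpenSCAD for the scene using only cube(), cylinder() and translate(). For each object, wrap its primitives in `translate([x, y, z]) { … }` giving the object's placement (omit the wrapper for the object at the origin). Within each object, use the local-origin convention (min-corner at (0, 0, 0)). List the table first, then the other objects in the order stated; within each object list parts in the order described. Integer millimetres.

translate([0, 0, 666]) cube([663, 504, 41]);
translate([23, 23, 0]) cube([44, 44, 666]);
translate([596, 23, 0]) cube([44, 44, 666]);
translate([23, 437, 0]) cube([44, 44, 666]);
translate([596, 437, 0]) cube([44, 44, 666]);
translate([213, 185, 707]) {
  translate([0, 0, 363]) cube([315, 306, 35]);
  translate([19, 19, 0]) cylinder(h = 363, r = 19);
  translate([296, 19, 0]) cylinder(h = 363, r = 19);
  translate([19, 287, 0]) cylinder(h = 363, r = 19);
  translate([296, 287, 0]) cylinder(h = 363, r = 19);
}
translate([793, 0, 0]) {
  cube([1151, 273, 161]);
  translate([0, 273, 161]) cube([1151, 273, 161]);
  translate([0, 546, 322]) cube([1151, 273, 161]);
  translate([0, 819, 483]) cube([1151, 273, 161]);
  translate([0, 1092, 644]) cube([1151, 273, 161]);
  translate([0, 1365, 805]) cube([1151, 273, 161]);
  translate([0, 1638, 966]) cube([1151, 273, 161]);
}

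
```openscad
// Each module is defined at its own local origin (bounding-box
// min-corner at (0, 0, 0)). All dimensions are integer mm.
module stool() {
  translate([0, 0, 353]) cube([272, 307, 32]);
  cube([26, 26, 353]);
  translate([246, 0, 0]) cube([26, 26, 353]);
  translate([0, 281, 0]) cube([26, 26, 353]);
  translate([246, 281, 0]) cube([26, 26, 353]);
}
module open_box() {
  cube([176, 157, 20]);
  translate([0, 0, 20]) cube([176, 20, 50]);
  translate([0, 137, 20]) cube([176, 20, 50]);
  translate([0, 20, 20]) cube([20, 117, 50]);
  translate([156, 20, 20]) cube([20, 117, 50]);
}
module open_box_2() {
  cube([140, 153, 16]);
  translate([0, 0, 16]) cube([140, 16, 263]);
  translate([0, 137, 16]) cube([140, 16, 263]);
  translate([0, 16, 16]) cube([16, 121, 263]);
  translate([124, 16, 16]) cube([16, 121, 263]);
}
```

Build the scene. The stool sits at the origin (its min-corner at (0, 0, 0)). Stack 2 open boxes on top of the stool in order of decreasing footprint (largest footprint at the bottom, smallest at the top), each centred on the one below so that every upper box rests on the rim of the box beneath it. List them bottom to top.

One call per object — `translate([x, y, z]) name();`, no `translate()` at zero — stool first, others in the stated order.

stool();
translate([48, 75, 385]) open_box();
translate([66, 77, 455]) open_box_2();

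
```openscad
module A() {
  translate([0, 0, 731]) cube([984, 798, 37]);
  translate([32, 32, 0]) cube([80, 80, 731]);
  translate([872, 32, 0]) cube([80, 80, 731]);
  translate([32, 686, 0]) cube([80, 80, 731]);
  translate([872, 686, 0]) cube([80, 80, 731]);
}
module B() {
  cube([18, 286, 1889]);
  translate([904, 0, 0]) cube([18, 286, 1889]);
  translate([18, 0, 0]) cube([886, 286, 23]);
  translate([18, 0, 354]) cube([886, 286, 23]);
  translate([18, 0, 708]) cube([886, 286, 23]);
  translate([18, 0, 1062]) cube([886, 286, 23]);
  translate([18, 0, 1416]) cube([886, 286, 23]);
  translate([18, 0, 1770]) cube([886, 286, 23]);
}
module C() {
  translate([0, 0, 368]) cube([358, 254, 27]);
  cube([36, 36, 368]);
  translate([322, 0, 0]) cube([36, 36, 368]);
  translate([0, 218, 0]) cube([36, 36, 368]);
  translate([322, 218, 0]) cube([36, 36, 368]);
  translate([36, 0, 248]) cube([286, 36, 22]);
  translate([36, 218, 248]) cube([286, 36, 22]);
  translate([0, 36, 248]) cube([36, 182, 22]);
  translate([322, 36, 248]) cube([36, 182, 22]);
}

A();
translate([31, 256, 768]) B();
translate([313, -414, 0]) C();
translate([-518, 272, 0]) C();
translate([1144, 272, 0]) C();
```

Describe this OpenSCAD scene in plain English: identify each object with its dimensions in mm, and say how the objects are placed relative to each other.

A is a table with a 984×798 mm rectangular top, 37 mm thick, top surface at z = 768 mm, supported by four 80×80 mm square legs, each inset 32 mm from the nearest pair of top edges, running from the floor.

B is a bookshelf 922 mm wide overall, 286 mm deep and 1889 mm tall. The two sides are 18 mm thick vertical panels. 6 horizontal shelves of 23 mm thickness span between the inner faces of the sides; the lowest shelf sits on the floor and shelves are stacked with a clear vertical gap of 331 mm between each pair.

C is a simple wooden stool: a rectangular seat 358 mm (x) by 254 mm (y), 27 mm thick, top face at z = 395 mm, on four square legs, each 36×36 mm in cross-section. The legs rest on z = 0, each flush with a corner of the seat. Four stretchers, 36 mm wide and 22 mm tall, connect adjacent legs with their undersides at z = 248 mm, each running between the inner faces of the legs it joins and aligned with the legs' outer faces on the other axis.

The bookshelf is on top of the table, centred. Three stools sit around the table at the −y, −x, +x sides.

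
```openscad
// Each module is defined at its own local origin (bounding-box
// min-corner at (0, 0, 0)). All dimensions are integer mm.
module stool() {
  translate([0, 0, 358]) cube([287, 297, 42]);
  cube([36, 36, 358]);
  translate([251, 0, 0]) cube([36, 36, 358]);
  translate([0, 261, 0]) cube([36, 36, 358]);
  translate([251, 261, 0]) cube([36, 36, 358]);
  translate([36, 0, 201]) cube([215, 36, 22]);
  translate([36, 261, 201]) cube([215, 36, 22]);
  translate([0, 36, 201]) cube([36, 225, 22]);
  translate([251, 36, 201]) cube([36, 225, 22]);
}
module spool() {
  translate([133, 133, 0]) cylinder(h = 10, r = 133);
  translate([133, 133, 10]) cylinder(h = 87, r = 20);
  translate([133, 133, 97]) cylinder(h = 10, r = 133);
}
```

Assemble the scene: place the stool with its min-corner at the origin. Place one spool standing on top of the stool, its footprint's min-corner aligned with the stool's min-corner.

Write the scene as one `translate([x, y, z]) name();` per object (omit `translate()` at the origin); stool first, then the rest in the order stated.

stool();
translate([0, 0, 400]) spool();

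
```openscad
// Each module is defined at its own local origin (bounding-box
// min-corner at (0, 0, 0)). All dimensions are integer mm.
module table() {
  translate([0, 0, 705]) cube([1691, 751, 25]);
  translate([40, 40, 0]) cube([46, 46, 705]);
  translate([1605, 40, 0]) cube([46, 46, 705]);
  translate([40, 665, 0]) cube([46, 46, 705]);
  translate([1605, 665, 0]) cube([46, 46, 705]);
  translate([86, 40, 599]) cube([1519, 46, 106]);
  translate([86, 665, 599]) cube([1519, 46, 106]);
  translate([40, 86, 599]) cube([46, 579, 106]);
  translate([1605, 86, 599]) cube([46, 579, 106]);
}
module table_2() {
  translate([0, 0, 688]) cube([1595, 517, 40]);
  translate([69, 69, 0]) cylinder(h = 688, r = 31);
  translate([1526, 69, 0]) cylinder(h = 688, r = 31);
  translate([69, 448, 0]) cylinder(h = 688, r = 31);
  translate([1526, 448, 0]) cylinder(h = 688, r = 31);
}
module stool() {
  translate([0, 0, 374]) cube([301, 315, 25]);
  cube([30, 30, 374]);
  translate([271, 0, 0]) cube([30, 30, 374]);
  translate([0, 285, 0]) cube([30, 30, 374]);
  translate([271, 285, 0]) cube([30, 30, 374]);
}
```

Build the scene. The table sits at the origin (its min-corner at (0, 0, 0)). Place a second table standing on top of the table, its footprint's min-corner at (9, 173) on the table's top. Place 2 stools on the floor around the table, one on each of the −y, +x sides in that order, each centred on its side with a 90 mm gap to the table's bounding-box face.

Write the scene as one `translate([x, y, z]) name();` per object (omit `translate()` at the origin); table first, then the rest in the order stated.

table();
translate([9, 173, 730]) table_2();
translate([695, -405, 0]) stool();
translate([1781, 218, 0]) stool();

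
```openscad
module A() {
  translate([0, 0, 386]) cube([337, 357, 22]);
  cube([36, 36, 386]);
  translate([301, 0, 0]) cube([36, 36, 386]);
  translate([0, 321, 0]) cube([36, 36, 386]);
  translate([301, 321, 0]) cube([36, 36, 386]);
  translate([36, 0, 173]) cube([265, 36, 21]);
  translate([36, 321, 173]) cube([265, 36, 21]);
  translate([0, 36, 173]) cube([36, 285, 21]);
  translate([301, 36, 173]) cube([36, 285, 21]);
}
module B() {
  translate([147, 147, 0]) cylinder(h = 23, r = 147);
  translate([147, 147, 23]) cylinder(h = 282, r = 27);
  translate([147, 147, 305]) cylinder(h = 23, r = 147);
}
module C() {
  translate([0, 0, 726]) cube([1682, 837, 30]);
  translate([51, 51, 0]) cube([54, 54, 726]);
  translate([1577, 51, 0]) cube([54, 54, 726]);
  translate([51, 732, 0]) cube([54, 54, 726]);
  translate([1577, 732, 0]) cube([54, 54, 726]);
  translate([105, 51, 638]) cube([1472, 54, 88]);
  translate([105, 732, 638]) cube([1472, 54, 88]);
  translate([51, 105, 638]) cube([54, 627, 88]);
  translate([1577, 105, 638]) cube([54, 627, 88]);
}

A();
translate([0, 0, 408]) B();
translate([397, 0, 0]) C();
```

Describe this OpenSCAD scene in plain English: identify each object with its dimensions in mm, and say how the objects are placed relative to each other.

A is a simple wooden stool: a rectangular seat 337 mm (x) by 357 mm (y), 22 mm thick, top face at z = 408 mm, on four square legs, each 36×36 mm in cross-section. The legs rest on z = 0, each flush with a corner of the seat. Four stretchers, 36 mm wide and 21 mm tall, connect adjacent legs with their undersides at z = 173 mm, each running between the inner faces of the legs it joins and aligned with the legs' outer faces on the other axis.

B is a spool: two coaxial disc flanges of radius 147 mm and thickness 23 mm, joined by a core cylinder of radius 27 mm and height 282 mm. The lower flange rests on z = 0 and the three cylinders share a vertical axis.

C is a table: top 1682 mm (x) × 837 mm (y), 30 mm thick, upper face at z = 756 mm, on four 54×54 mm square legs, each inset 51 mm from the nearest pair of top edges, running from z = 0 to the bottom of the top. Four apron rails, 54 mm thick and 88 mm tall, run between adjacent legs with their top edges flush with the underside of the top and their outer faces flush with the legs' outer faces.

The spool is on top of the stool. The table is on the floor beside the stool on its +x side.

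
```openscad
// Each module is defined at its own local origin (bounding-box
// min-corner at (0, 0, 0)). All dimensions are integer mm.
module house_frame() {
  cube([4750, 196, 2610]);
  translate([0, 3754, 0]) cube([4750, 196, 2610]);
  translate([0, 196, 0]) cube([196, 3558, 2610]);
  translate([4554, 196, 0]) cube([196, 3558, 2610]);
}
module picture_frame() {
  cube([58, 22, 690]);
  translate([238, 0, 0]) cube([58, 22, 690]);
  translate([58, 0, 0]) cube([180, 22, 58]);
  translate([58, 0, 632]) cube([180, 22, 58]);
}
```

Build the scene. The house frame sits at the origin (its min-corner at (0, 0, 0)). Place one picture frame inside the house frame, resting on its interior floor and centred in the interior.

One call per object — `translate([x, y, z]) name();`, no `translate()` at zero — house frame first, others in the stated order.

house_frame();
translate([2227, 1964, 0]) picture_frame();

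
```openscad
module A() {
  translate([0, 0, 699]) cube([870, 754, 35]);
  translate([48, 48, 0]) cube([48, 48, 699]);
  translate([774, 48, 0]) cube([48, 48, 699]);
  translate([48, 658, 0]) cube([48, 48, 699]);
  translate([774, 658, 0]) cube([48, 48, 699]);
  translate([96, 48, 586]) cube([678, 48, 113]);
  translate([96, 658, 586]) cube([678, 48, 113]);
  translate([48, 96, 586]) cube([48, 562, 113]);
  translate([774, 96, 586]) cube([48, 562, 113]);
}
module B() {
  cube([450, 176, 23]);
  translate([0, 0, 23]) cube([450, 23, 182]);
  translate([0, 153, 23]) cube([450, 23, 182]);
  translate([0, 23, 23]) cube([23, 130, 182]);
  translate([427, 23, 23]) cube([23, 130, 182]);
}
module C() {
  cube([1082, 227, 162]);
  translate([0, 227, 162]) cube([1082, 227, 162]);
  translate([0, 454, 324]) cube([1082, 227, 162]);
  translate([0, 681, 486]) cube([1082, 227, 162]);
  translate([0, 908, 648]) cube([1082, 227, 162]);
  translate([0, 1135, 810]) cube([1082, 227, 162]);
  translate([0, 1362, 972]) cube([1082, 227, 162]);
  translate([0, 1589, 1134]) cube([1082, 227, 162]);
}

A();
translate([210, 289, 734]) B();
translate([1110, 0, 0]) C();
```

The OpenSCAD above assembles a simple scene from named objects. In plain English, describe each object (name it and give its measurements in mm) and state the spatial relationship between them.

A is a rectangular dining table. The top is 870×754×35 mm with its upper surface at z = 734 mm. It stands on four 48×48 mm square legs, each inset 48 mm from the nearest pair of top edges, running from the floor to the underside of the top. Four apron rails, 48 mm thick and 113 mm tall, run between adjacent legs with their top edges flush with the underside of the top and their outer faces flush with the legs' outer faces.

B is an open-topped rectangular box: outside dimensions 450×176×205 mm, with a uniform wall and base thickness of 23 mm. The base is a full 450×176 slab on the floor; four walls sit on top of the base. The front and back walls (the −y and +y sides) span the full width; the two side walls fit between them.

C is a run of 8 identical solid stair steps. Each tread is 1082×227 mm and each step block is 162 mm high. Step 1 rests on the floor; step k is offset from step 1 by (k−1)×227 mm in y and (k−1)×162 mm in z.

The open box is on top of the table, centred. The staircase is on the floor beside the table on its +x side.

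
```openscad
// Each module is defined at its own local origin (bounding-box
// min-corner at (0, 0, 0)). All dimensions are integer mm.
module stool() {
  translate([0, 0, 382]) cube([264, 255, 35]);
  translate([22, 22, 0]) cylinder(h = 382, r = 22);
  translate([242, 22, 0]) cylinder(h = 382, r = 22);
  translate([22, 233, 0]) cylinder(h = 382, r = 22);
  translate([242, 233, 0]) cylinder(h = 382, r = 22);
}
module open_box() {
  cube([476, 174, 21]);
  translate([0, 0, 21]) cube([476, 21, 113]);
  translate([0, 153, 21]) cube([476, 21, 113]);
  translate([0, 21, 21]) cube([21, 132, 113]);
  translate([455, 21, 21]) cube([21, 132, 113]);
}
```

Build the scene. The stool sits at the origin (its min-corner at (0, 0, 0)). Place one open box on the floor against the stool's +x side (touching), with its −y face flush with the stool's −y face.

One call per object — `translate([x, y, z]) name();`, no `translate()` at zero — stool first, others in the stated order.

stool();
translate([264, 0, 0]) open_box();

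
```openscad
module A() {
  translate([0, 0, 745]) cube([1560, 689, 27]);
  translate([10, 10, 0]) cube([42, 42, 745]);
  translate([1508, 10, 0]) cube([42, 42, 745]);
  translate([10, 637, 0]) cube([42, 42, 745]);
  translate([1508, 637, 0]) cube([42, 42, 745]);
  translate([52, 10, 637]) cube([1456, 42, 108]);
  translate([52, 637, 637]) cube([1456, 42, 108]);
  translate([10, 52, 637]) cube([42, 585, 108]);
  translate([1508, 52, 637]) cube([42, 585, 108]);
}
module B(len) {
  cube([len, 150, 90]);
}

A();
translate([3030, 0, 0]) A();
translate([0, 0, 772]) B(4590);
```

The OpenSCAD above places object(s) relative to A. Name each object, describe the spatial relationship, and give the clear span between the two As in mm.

A is a table. B is a beam. A beam spans the tops of two tables. The clear span between the two tables is 1470 mm.

Second table starts at x = 3030; first ends at x = 1560; clear span = 3030 − 1560 = 1470 mm.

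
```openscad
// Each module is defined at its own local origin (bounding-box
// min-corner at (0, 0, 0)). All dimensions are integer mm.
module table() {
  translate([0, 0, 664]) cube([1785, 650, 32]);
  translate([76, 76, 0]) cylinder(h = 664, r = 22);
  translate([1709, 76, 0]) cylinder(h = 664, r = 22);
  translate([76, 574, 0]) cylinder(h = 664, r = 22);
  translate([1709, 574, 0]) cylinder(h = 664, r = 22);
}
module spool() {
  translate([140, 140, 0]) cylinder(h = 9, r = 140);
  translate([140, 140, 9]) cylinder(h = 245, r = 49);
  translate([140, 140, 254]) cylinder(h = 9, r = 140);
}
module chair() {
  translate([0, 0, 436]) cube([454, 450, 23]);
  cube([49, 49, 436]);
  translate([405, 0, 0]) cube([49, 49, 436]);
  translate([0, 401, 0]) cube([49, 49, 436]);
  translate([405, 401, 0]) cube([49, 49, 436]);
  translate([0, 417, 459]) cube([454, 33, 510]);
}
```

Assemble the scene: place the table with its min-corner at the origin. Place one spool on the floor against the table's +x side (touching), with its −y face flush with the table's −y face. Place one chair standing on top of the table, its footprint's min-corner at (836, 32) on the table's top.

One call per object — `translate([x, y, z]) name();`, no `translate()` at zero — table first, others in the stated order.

table();
translate([1785, 0, 0]) spool();
translate([836, 32, 696]) chair();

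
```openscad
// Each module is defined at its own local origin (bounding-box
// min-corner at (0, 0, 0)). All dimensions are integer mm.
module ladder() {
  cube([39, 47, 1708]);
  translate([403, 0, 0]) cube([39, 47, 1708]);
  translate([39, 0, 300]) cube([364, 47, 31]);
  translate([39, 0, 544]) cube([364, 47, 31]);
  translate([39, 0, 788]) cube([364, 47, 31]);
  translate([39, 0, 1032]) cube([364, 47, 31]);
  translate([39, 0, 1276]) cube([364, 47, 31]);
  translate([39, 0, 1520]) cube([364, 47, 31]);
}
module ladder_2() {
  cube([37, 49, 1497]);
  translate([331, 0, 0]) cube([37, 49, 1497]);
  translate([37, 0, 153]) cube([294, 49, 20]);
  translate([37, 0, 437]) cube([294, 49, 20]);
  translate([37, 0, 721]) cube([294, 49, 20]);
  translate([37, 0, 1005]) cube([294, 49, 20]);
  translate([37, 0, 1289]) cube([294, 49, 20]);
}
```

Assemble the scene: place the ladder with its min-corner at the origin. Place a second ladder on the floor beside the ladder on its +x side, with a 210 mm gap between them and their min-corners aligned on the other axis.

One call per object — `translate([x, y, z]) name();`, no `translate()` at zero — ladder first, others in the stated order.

ladder();
translate([652, 0, 0]) ladder_2();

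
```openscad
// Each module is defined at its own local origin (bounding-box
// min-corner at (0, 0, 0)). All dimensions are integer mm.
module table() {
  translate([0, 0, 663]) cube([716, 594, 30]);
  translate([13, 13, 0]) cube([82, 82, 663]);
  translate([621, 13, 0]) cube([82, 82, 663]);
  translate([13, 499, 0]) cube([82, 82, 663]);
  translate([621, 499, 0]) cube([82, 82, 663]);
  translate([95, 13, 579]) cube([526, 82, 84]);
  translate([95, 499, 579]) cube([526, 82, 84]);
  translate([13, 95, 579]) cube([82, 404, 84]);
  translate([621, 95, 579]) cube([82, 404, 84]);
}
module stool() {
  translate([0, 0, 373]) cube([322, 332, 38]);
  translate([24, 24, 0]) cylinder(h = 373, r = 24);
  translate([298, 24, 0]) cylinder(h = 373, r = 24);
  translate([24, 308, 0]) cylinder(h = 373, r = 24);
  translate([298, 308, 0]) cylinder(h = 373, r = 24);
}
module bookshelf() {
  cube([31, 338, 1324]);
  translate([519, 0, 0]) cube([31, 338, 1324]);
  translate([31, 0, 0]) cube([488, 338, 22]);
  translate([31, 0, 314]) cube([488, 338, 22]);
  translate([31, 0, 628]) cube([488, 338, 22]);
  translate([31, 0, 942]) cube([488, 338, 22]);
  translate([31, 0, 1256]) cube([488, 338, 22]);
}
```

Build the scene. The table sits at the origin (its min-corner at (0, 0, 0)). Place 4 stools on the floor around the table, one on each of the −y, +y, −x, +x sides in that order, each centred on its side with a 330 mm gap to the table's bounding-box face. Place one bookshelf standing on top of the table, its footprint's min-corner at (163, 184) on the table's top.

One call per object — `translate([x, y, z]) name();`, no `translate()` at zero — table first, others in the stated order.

table();
translate([197, -662, 0]) stool();
translate([197, 924, 0]) stool();
translate([-652, 131, 0]) stool();
translate([1046, 131, 0]) stool();
translate([163, 184, 693]) bookshelf();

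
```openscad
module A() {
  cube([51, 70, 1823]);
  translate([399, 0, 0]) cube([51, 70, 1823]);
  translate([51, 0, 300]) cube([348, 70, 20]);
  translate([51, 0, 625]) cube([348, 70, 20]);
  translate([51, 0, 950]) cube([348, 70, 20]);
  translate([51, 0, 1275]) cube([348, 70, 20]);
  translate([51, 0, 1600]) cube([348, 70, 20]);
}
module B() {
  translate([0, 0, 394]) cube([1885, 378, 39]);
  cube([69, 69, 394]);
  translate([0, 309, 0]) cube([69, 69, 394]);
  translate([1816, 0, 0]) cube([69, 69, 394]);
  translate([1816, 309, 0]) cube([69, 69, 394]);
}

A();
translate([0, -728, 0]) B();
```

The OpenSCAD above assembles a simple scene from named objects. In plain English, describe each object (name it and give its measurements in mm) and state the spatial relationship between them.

A is a wooden ladder with two side rails of 51×70 mm section and 1823 mm height, set 450 mm apart overall. Between them run 5 rectangular rungs (70 mm deep, 20 mm thick), front faces flush with the rails' −y face. The bottom of the first rung is 300 mm above the floor and each subsequent rung is 325 mm higher than the one below.

B is a long wooden bench with a 1885 mm (x) × 378 mm (y) seat, 39 mm thick, its top surface 433 mm above the floor. Four 69 mm square legs at the seat corners, flush with the edges, run from z = 0 to the seat underside.

The bench is on the floor beside the ladder on its −y side.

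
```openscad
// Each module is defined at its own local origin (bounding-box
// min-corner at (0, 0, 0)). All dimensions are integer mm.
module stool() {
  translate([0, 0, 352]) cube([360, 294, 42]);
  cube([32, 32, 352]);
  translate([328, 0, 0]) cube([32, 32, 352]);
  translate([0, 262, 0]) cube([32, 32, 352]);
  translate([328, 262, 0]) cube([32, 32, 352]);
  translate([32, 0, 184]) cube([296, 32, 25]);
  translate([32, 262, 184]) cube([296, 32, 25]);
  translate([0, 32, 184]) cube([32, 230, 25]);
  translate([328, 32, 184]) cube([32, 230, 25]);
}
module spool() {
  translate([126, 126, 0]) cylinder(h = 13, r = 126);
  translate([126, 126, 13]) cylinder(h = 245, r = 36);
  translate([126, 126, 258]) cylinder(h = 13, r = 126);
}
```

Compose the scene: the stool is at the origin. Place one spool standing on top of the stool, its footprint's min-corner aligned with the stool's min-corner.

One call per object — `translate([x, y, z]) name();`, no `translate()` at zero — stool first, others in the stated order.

stool();
translate([0, 0, 394]) spool();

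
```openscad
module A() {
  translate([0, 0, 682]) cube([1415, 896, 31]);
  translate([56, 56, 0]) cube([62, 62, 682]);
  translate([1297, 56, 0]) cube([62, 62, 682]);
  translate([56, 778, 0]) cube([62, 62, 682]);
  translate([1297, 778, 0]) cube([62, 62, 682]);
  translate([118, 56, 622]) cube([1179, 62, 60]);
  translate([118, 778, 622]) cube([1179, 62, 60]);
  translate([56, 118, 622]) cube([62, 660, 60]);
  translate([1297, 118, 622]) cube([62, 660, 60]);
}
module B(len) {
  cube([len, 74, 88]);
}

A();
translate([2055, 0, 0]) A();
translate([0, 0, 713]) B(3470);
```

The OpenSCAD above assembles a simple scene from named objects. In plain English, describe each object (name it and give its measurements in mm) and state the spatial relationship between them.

A is a table: top 1415 mm (x) × 896 mm (y), 31 mm thick, upper face at z = 713 mm, on four 62×62 mm square legs, each inset 56 mm from the nearest pair of top edges, running from z = 0 to the bottom of the top. Four apron rails, 62 mm thick and 60 mm tall, run between adjacent legs with their top edges flush with the underside of the top and their outer faces flush with the legs' outer faces.

B is a rectangular beam 3470 mm long (x), 74 mm deep (y), 88 mm thick (z).

The beam spans the tops of two tables placed 640 mm apart, resting at z = 713 mm.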